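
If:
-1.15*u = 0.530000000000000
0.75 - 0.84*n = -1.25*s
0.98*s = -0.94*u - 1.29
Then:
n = -0.41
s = -0.87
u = -0.46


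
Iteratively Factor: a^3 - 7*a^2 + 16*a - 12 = (a - 2)*(a^2 - 5*a + 6) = (a - 3)*(a - 2)*(a - 2)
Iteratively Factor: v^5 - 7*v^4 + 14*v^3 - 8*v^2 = (v - 2)*(v^4 - 5*v^3 + 4*v^2) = v*(v - 2)*(v^3 - 5*v^2 + 4*v) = v*(v - 4)*(v - 2)*(v^2 - v) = v^2*(v - 4)*(v - 2)*(v - 1)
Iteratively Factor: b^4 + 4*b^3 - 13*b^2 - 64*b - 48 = (b + 4)*(b^3 - 13*b - 12) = (b + 1)*(b + 4)*(b^2 - b - 12) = (b + 1)*(b + 3)*(b + 4)*(b - 4)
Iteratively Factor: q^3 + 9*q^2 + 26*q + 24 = (q + 2)*(q^2 + 7*q + 12) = (q + 2)*(q + 3)*(q + 4)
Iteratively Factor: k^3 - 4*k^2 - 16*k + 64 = (k + 4)*(k^2 - 8*k + 16) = (k - 4)*(k + 4)*(k - 4)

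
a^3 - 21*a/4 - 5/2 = (a - 5/2)*(a + 1/2)*(a + 2)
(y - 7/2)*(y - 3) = y^2 - 13*y/2 + 21/2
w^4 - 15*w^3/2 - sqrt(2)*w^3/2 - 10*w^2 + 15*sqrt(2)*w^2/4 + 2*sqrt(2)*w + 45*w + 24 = (w - 8)*(w + 1/2)*(w - 2*sqrt(2))*(w + 3*sqrt(2)/2)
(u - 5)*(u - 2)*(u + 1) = u^3 - 6*u^2 + 3*u + 10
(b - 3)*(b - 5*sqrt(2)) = b^2 - 5*sqrt(2)*b - 3*b + 15*sqrt(2)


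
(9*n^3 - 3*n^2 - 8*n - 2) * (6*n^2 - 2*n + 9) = 54*n^5 - 36*n^4 + 39*n^3 - 23*n^2 - 68*n - 18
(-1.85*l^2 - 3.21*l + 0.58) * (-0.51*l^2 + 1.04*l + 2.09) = 0.9435*l^4 - 0.2869*l^3 - 7.5007*l^2 - 6.1057*l + 1.2122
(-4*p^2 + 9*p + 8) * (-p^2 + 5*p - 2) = 4*p^4 - 29*p^3 + 45*p^2 + 22*p - 16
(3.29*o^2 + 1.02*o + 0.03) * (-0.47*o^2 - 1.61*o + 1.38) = -1.5463*o^4 - 5.7763*o^3 + 2.8839*o^2 + 1.3593*o + 0.0414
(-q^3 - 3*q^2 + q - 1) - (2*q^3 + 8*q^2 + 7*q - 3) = -3*q^3 - 11*q^2 - 6*q + 2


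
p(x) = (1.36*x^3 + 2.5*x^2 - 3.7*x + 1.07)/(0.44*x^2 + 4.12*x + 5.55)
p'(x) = (-0.88*x - 4.12)*(1.36*x^3 + 2.5*x^2 - 3.7*x + 1.07)/(0.44*x^2 + 4.12*x + 5.55)^2 + (4.08*x^2 + 5.0*x - 3.7)/(0.44*x^2 + 4.12*x + 5.55) = (0.5984*x^4 + 11.2064*x^3 + 34.572*x^2 + 26.8084*x - 24.9434)/(0.1936*x^4 + 3.6256*x^3 + 21.8584*x^2 + 45.732*x + 30.8025)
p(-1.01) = 3.24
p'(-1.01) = -8.20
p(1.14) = 0.20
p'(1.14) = 0.58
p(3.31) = 2.73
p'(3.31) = 1.60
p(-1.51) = 23.11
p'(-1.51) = -200.16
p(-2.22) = -4.71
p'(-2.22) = -10.86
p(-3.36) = 2.97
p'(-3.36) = -6.65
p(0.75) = 0.03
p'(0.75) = 0.25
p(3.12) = 2.43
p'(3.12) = 1.54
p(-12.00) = -99.88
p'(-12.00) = -6.13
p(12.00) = 22.53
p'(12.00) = 2.65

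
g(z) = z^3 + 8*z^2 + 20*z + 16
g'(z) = 3*z^2 + 16*z + 20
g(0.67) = 33.29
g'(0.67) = 32.07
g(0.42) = 25.89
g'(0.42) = 27.25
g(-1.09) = 2.41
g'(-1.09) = 6.12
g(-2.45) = 0.31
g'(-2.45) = -1.19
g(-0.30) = 10.69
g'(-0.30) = 15.47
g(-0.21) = 12.14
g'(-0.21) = 16.77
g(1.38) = 61.46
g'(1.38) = 47.79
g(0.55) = 29.59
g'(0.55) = 29.71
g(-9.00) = -245.00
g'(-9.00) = 119.00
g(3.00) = 175.00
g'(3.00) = 95.00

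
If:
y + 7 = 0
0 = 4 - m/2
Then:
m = 8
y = -7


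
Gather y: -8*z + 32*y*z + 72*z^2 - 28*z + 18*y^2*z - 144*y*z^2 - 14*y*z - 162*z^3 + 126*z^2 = 18*y^2*z + y*(-144*z^2 + 18*z) - 162*z^3 + 198*z^2 - 36*z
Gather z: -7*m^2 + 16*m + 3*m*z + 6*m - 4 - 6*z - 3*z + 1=-7*m^2 + 22*m + z*(3*m - 9) - 3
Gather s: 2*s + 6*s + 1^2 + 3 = 8*s + 4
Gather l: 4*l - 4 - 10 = 4*l - 14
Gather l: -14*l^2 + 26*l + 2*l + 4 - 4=-14*l^2 + 28*l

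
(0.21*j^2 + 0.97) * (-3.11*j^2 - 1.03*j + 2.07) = -0.6531*j^4 - 0.2163*j^3 - 2.582*j^2 - 0.9991*j + 2.0079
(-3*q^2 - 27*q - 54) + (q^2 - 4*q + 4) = -2*q^2 - 31*q - 50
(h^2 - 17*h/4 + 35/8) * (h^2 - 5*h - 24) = h^4 - 37*h^3/4 + 13*h^2/8 + 641*h/8 - 105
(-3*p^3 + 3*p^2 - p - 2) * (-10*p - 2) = 30*p^4 - 24*p^3 + 4*p^2 + 22*p + 4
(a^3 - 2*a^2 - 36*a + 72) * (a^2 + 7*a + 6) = a^5 + 5*a^4 - 44*a^3 - 192*a^2 + 288*a + 432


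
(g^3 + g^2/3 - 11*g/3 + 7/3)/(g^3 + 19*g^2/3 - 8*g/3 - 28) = (g^2 - 2*g + 1)/(g^2 + 4*g - 12)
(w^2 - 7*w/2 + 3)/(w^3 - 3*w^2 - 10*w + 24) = (w - 3/2)/(w^2 - w - 12)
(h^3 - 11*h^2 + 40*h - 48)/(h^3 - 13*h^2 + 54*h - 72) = (h - 4)/(h - 6)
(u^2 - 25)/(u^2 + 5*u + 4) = (u^2 - 25)/(u^2 + 5*u + 4)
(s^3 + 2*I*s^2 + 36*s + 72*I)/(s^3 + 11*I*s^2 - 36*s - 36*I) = (s - 6*I)/(s + 3*I)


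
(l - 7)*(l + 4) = l^2 - 3*l - 28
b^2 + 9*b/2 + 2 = (b + 1/2)*(b + 4)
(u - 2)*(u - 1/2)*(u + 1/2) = u^3 - 2*u^2 - u/4 + 1/2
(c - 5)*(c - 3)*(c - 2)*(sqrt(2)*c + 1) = sqrt(2)*c^4 - 10*sqrt(2)*c^3 + c^3 - 10*c^2 + 31*sqrt(2)*c^2 - 30*sqrt(2)*c + 31*c - 30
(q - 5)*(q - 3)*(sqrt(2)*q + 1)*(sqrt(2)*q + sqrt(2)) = 2*q^4 - 14*q^3 + sqrt(2)*q^3 - 7*sqrt(2)*q^2 + 14*q^2 + 7*sqrt(2)*q + 30*q + 15*sqrt(2)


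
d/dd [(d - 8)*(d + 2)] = 2*d - 6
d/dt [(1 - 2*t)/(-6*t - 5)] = 16/(6*t + 5)^2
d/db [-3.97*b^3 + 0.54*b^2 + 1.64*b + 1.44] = -11.91*b^2 + 1.08*b + 1.64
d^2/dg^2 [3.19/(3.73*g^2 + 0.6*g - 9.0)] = (-88.764302*g^2 - 14.27844*g + 3.19*(7.46*g + 0.6)*(14.92*g + 1.2) + 214.1766)/(3.73*g^2 + 0.6*g - 9.0)^3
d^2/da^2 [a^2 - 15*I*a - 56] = 2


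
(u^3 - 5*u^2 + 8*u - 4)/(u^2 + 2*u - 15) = (u^3 - 5*u^2 + 8*u - 4)/(u^2 + 2*u - 15)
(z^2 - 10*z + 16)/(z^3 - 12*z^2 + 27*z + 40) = (z - 2)/(z^2 - 4*z - 5)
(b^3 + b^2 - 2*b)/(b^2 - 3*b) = (b^2 + b - 2)/(b - 3)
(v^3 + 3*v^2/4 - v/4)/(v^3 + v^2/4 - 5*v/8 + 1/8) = 2*v/(2*v - 1)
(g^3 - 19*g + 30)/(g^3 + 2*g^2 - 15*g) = (g - 2)/g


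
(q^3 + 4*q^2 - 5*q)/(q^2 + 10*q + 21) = q*(q^2 + 4*q - 5)/(q^2 + 10*q + 21)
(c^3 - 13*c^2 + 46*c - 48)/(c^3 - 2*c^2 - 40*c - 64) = (c^2 - 5*c + 6)/(c^2 + 6*c + 8)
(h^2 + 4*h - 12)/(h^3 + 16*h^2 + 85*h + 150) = (h - 2)/(h^2 + 10*h + 25)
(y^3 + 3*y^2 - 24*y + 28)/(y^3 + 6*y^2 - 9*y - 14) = (y - 2)/(y + 1)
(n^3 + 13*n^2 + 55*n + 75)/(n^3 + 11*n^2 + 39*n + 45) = (n + 5)/(n + 3)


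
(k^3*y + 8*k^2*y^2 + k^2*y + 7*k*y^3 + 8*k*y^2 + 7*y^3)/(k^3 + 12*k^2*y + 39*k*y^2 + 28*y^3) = y*(k + 1)/(k + 4*y)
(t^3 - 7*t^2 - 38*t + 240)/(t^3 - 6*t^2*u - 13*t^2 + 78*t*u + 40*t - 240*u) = (t + 6)/(t - 6*u)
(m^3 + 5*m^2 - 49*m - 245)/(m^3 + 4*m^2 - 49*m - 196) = (m + 5)/(m + 4)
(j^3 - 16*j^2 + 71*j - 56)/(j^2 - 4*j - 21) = (j^2 - 9*j + 8)/(j + 3)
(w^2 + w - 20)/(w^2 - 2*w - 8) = (w + 5)/(w + 2)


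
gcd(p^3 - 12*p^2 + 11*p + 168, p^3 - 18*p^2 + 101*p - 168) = p^2 - 15*p + 56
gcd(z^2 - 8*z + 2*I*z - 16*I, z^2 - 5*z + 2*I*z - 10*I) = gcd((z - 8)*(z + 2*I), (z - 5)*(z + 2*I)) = z + 2*I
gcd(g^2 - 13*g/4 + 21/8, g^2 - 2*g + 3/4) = g - 3/2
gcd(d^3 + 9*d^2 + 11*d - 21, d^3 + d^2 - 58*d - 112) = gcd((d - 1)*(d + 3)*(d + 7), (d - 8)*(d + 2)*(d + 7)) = d + 7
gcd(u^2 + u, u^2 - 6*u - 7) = u + 1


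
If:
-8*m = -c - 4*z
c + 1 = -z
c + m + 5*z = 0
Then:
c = -44/35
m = -1/35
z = 9/35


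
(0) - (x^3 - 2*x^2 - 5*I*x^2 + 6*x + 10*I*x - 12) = -x^3 + 2*x^2 + 5*I*x^2 - 6*x - 10*I*x + 12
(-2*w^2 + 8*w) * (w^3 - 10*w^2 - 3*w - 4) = -2*w^5 + 28*w^4 - 74*w^3 - 16*w^2 - 32*w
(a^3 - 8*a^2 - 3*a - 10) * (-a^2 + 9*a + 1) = -a^5 + 17*a^4 - 68*a^3 - 25*a^2 - 93*a - 10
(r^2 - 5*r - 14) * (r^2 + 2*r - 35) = r^4 - 3*r^3 - 59*r^2 + 147*r + 490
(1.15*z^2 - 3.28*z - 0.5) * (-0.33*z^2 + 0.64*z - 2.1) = -0.3795*z^4 + 1.8184*z^3 - 4.3492*z^2 + 6.568*z + 1.05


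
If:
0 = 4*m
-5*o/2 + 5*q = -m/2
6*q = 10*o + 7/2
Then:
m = 0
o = -1/2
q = -1/4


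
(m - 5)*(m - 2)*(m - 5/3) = m^3 - 26*m^2/3 + 65*m/3 - 50/3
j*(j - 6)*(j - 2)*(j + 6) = j^4 - 2*j^3 - 36*j^2 + 72*j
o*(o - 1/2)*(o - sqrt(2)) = o^3 - sqrt(2)*o^2 - o^2/2 + sqrt(2)*o/2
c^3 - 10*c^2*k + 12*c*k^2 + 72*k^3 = (c - 6*k)^2*(c + 2*k)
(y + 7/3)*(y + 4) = y^2 + 19*y/3 + 28/3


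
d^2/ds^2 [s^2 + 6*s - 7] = 2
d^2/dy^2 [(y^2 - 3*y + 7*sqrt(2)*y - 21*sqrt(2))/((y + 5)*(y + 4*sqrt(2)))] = 2*(-8*y^3 + 3*sqrt(2)*y^3 - 123*sqrt(2)*y^2 - 1344*y - 135*sqrt(2)*y - 2017*sqrt(2) - 960)/(y^6 + 15*y^5 + 12*sqrt(2)*y^5 + 171*y^4 + 180*sqrt(2)*y^4 + 1028*sqrt(2)*y^3 + 1565*y^3 + 3420*sqrt(2)*y^2 + 7200*y^2 + 12000*y + 9600*sqrt(2)*y + 16000*sqrt(2))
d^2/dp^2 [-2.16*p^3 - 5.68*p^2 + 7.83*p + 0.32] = -12.96*p - 11.36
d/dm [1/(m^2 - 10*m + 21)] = 2*(5 - m)/(m^2 - 10*m + 21)^2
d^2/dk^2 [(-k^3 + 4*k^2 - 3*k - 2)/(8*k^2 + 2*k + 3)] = 2*(-236*k^3 - 690*k^2 + 93*k + 94)/(512*k^6 + 384*k^5 + 672*k^4 + 296*k^3 + 252*k^2 + 54*k + 27)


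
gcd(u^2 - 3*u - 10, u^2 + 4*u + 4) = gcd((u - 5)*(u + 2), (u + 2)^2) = u + 2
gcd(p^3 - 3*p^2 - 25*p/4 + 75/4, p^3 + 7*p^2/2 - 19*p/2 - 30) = p^2 - p/2 - 15/2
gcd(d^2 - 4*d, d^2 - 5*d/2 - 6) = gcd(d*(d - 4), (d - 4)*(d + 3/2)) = d - 4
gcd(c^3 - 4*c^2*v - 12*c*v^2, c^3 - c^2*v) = c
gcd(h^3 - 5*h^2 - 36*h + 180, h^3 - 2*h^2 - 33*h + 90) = h^2 + h - 30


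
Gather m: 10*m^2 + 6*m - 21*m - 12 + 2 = 10*m^2 - 15*m - 10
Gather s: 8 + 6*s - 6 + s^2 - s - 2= s^2 + 5*s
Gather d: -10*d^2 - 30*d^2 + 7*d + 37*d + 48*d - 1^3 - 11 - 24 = -40*d^2 + 92*d - 36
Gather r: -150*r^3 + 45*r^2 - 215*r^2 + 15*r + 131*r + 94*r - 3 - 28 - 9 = -150*r^3 - 170*r^2 + 240*r - 40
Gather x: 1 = 1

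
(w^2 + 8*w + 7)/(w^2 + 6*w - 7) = (w + 1)/(w - 1)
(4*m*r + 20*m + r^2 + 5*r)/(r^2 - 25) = (4*m + r)/(r - 5)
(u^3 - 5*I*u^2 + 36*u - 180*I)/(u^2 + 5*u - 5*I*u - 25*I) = (u^2 + 36)/(u + 5)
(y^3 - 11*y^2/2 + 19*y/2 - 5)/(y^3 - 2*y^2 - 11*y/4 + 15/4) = 2*(y - 2)/(2*y + 3)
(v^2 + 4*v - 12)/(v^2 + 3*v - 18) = (v - 2)/(v - 3)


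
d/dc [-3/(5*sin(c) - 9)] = 15*cos(c)/(5*sin(c) - 9)^2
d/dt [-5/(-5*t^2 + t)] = 5*(1 - 10*t)/(t^2*(5*t - 1)^2)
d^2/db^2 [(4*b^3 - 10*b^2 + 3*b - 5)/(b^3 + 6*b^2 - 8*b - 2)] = 2*(-34*b^6 + 105*b^5 - 168*b^4 - 424*b^3 - 552*b^2 + 846*b - 468)/(b^9 + 18*b^8 + 84*b^7 - 78*b^6 - 744*b^5 + 1032*b^4 + 76*b^3 - 312*b^2 - 96*b - 8)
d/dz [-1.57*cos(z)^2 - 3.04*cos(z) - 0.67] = (3.14*cos(z) + 3.04)*sin(z)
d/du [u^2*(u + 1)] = u*(3*u + 2)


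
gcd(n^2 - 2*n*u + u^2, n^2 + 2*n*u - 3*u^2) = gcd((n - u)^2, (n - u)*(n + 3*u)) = -n + u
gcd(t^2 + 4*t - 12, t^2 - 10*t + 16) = t - 2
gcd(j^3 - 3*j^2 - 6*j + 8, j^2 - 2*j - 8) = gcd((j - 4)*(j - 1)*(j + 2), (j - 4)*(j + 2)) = j^2 - 2*j - 8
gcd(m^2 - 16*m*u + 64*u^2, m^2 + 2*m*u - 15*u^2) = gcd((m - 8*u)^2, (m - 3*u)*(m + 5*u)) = 1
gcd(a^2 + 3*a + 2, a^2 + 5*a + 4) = a + 1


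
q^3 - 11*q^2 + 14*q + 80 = (q - 8)*(q - 5)*(q + 2)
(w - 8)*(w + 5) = w^2 - 3*w - 40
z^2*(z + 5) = z^3 + 5*z^2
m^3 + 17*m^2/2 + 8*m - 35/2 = (m - 1)*(m + 5/2)*(m + 7)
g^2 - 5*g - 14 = (g - 7)*(g + 2)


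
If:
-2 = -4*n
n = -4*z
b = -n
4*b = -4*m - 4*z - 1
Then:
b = -1/2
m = 3/8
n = 1/2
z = -1/8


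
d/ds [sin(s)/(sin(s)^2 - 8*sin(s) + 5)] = (cos(s)^2 + 4)*cos(s)/(sin(s)^2 - 8*sin(s) + 5)^2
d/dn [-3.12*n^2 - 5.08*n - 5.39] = -6.24*n - 5.08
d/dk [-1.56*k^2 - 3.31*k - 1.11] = -3.12*k - 3.31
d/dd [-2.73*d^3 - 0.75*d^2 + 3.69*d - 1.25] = -8.19*d^2 - 1.5*d + 3.69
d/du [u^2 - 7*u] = 2*u - 7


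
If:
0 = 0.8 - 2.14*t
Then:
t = 0.37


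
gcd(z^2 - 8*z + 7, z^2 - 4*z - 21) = z - 7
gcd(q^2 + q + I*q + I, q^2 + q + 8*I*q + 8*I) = q + 1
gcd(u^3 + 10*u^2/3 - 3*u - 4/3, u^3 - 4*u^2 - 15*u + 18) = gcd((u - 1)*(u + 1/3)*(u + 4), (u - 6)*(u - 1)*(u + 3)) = u - 1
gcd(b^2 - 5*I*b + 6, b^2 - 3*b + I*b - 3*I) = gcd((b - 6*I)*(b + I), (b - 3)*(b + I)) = b + I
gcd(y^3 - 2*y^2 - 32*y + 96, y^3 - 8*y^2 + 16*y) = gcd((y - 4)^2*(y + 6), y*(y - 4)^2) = y^2 - 8*y + 16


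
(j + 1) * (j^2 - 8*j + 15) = j^3 - 7*j^2 + 7*j + 15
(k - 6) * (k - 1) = k^2 - 7*k + 6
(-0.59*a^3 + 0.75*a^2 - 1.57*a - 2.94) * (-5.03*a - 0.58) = 2.9677*a^4 - 3.4303*a^3 + 7.4621*a^2 + 15.6988*a + 1.7052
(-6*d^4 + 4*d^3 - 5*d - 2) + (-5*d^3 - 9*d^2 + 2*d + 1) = -6*d^4 - d^3 - 9*d^2 - 3*d - 1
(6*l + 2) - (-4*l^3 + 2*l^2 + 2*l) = 4*l^3 - 2*l^2 + 4*l + 2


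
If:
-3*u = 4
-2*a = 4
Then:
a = -2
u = -4/3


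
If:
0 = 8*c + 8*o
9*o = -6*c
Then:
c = 0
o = 0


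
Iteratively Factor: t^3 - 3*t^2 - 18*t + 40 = (t - 2)*(t^2 - t - 20) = (t - 5)*(t - 2)*(t + 4)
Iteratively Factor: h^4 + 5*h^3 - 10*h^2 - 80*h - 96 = (h + 3)*(h^3 + 2*h^2 - 16*h - 32) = (h - 4)*(h + 3)*(h^2 + 6*h + 8) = (h - 4)*(h + 2)*(h + 3)*(h + 4)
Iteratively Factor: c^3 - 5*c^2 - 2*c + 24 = (c - 4)*(c^2 - c - 6) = (c - 4)*(c + 2)*(c - 3)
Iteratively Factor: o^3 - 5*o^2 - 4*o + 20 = (o + 2)*(o^2 - 7*o + 10) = (o - 5)*(o + 2)*(o - 2)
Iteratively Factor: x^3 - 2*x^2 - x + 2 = (x - 2)*(x^2 - 1) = (x - 2)*(x + 1)*(x - 1)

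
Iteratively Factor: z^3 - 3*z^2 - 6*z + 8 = (z - 4)*(z^2 + z - 2) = (z - 4)*(z - 1)*(z + 2)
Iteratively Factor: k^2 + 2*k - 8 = (k - 2)*(k + 4)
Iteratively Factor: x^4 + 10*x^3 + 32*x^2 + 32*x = (x)*(x^3 + 10*x^2 + 32*x + 32) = x*(x + 2)*(x^2 + 8*x + 16) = x*(x + 2)*(x + 4)*(x + 4)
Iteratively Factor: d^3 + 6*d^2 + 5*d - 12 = (d - 1)*(d^2 + 7*d + 12) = (d - 1)*(d + 4)*(d + 3)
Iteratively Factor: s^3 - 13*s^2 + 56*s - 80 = (s - 5)*(s^2 - 8*s + 16) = (s - 5)*(s - 4)*(s - 4)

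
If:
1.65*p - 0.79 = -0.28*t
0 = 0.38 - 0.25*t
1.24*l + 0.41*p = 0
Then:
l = -0.07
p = 0.22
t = 1.52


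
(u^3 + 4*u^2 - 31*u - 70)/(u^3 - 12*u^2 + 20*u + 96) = (u^2 + 2*u - 35)/(u^2 - 14*u + 48)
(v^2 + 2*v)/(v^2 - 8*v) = (v + 2)/(v - 8)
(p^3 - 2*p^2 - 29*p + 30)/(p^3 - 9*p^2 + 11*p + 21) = (p^3 - 2*p^2 - 29*p + 30)/(p^3 - 9*p^2 + 11*p + 21)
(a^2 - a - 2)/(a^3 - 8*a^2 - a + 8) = (a - 2)/(a^2 - 9*a + 8)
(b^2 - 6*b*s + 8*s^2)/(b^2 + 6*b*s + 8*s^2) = (b^2 - 6*b*s + 8*s^2)/(b^2 + 6*b*s + 8*s^2)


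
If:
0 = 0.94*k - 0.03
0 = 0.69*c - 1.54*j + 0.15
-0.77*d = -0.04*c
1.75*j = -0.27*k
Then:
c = -0.23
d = -0.01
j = -0.00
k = 0.03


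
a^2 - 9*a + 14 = (a - 7)*(a - 2)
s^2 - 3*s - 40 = (s - 8)*(s + 5)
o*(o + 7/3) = o^2 + 7*o/3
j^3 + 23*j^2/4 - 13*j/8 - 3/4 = (j - 1/2)*(j + 1/4)*(j + 6)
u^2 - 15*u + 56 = (u - 8)*(u - 7)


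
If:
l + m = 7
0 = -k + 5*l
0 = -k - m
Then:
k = -35/4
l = -7/4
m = 35/4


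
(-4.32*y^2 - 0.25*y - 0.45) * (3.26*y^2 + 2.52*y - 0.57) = -14.0832*y^4 - 11.7014*y^3 + 0.3654*y^2 - 0.9915*y + 0.2565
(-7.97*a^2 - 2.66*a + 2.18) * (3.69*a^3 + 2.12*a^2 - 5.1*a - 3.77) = -29.4093*a^5 - 26.7118*a^4 + 43.052*a^3 + 48.2345*a^2 - 1.0898*a - 8.2186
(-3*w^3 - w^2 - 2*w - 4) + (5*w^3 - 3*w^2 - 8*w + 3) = 2*w^3 - 4*w^2 - 10*w - 1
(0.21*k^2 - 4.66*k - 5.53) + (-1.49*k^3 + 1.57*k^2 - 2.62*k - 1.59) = -1.49*k^3 + 1.78*k^2 - 7.28*k - 7.12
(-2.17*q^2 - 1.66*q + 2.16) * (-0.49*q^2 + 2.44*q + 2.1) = 1.0633*q^4 - 4.4814*q^3 - 9.6658*q^2 + 1.7844*q + 4.536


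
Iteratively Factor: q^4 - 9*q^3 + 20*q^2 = (q - 4)*(q^3 - 5*q^2) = q*(q - 4)*(q^2 - 5*q) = q*(q - 5)*(q - 4)*(q)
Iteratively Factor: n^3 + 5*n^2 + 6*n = (n + 3)*(n^2 + 2*n) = (n + 2)*(n + 3)*(n)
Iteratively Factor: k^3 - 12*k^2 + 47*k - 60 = (k - 4)*(k^2 - 8*k + 15) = (k - 5)*(k - 4)*(k - 3)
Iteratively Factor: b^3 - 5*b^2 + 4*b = (b - 1)*(b^2 - 4*b) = (b - 4)*(b - 1)*(b)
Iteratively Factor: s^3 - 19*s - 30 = (s + 2)*(s^2 - 2*s - 15) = (s + 2)*(s + 3)*(s - 5)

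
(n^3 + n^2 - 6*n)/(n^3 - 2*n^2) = (n + 3)/n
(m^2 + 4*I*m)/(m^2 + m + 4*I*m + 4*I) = m/(m + 1)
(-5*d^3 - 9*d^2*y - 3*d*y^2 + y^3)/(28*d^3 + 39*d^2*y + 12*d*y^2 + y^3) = (-5*d^2 - 4*d*y + y^2)/(28*d^2 + 11*d*y + y^2)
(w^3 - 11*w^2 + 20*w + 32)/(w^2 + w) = w - 12 + 32/w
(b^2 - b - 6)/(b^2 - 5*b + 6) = (b + 2)/(b - 2)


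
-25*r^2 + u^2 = (-5*r + u)*(5*r + u)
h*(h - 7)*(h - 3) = h^3 - 10*h^2 + 21*h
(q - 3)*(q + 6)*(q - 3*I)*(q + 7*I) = q^4 + 3*q^3 + 4*I*q^3 + 3*q^2 + 12*I*q^2 + 63*q - 72*I*q - 378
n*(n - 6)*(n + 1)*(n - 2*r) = n^4 - 2*n^3*r - 5*n^3 + 10*n^2*r - 6*n^2 + 12*n*r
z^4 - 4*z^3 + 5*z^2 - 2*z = z*(z - 2)*(z - 1)^2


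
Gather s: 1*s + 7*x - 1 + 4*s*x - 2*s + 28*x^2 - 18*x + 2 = s*(4*x - 1) + 28*x^2 - 11*x + 1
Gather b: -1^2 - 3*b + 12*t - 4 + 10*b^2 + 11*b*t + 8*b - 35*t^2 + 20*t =10*b^2 + b*(11*t + 5) - 35*t^2 + 32*t - 5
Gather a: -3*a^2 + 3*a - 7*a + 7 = -3*a^2 - 4*a + 7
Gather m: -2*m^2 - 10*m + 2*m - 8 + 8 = -2*m^2 - 8*m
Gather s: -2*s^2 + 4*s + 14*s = -2*s^2 + 18*s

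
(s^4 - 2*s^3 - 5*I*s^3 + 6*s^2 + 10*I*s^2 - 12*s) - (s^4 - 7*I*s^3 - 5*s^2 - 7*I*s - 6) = -2*s^3 + 2*I*s^3 + 11*s^2 + 10*I*s^2 - 12*s + 7*I*s + 6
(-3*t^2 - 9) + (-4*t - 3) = -3*t^2 - 4*t - 12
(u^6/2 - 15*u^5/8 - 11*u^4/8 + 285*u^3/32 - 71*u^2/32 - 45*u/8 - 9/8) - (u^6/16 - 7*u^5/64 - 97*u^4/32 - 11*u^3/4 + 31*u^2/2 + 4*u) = 7*u^6/16 - 113*u^5/64 + 53*u^4/32 + 373*u^3/32 - 567*u^2/32 - 77*u/8 - 9/8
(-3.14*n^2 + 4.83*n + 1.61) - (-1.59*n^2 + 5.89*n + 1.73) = -1.55*n^2 - 1.06*n - 0.12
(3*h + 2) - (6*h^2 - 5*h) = -6*h^2 + 8*h + 2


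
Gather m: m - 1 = m - 1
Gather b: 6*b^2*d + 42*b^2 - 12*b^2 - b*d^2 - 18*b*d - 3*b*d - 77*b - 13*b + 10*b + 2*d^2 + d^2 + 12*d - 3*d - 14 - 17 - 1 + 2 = b^2*(6*d + 30) + b*(-d^2 - 21*d - 80) + 3*d^2 + 9*d - 30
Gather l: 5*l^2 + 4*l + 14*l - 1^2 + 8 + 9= 5*l^2 + 18*l + 16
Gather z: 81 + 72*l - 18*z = 72*l - 18*z + 81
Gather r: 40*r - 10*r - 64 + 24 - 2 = 30*r - 42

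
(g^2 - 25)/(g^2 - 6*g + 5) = (g + 5)/(g - 1)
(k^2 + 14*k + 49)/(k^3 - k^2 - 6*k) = (k^2 + 14*k + 49)/(k*(k^2 - k - 6))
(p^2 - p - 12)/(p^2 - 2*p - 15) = (p - 4)/(p - 5)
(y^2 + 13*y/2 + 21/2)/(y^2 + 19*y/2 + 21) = (y + 3)/(y + 6)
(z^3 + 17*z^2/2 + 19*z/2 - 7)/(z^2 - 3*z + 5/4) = 2*(z^2 + 9*z + 14)/(2*z - 5)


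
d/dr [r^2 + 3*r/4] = 2*r + 3/4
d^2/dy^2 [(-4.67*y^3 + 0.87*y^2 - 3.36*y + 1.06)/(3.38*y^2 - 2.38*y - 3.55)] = (-227.750868*y^3 - 101.447016*y^2 - 646.184274*y + 116.152038)/(38.614472*y^6 - 81.570216*y^5 - 64.232844*y^4 + 157.864448*y^3 + 67.46349*y^2 - 89.98185*y - 44.738875)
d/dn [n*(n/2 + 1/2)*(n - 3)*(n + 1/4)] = 2*n^3 - 21*n^2/8 - 7*n/2 - 3/8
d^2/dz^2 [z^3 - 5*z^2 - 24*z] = 6*z - 10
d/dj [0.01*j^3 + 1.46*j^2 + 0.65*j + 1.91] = 0.03*j^2 + 2.92*j + 0.65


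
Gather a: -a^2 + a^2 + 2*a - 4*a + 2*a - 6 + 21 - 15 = 0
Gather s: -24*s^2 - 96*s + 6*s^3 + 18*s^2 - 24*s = 6*s^3 - 6*s^2 - 120*s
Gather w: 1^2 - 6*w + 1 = 2 - 6*w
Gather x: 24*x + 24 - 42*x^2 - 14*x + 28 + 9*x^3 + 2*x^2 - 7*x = 9*x^3 - 40*x^2 + 3*x + 52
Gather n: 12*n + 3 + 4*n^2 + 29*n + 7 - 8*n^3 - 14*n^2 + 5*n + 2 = -8*n^3 - 10*n^2 + 46*n + 12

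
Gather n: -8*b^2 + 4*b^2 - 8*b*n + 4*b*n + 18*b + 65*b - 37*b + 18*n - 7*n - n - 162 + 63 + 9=-4*b^2 + 46*b + n*(10 - 4*b) - 90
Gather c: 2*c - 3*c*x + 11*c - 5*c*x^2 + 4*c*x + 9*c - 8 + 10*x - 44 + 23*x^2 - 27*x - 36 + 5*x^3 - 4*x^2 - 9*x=c*(-5*x^2 + x + 22) + 5*x^3 + 19*x^2 - 26*x - 88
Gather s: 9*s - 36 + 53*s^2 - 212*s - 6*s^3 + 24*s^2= -6*s^3 + 77*s^2 - 203*s - 36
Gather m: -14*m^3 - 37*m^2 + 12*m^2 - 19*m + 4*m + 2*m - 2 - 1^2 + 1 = -14*m^3 - 25*m^2 - 13*m - 2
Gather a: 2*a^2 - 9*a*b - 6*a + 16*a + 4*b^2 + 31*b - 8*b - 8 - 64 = 2*a^2 + a*(10 - 9*b) + 4*b^2 + 23*b - 72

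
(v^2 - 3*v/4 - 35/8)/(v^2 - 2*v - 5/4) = (4*v + 7)/(2*(2*v + 1))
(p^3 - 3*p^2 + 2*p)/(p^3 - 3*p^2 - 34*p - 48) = p*(-p^2 + 3*p - 2)/(-p^3 + 3*p^2 + 34*p + 48)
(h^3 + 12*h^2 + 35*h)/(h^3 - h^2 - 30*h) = (h + 7)/(h - 6)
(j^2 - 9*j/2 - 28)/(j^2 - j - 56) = (j + 7/2)/(j + 7)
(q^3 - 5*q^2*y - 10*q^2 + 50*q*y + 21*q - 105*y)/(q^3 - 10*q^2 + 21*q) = (q - 5*y)/q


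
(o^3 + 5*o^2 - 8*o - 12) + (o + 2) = o^3 + 5*o^2 - 7*o - 10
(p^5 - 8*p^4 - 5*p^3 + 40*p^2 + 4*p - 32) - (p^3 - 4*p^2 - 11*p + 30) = p^5 - 8*p^4 - 6*p^3 + 44*p^2 + 15*p - 62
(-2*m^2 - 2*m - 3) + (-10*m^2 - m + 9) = -12*m^2 - 3*m + 6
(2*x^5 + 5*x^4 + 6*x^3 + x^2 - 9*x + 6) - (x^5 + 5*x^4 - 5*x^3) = x^5 + 11*x^3 + x^2 - 9*x + 6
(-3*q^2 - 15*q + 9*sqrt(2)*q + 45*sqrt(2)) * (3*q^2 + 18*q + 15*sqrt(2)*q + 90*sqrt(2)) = -9*q^4 - 99*q^3 - 18*sqrt(2)*q^3 - 198*sqrt(2)*q^2 - 540*sqrt(2)*q + 2970*q + 8100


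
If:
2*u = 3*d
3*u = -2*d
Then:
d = 0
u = 0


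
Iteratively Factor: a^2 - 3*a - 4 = (a - 4)*(a + 1)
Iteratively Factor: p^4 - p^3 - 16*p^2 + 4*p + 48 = (p + 2)*(p^3 - 3*p^2 - 10*p + 24) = (p - 4)*(p + 2)*(p^2 + p - 6) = (p - 4)*(p - 2)*(p + 2)*(p + 3)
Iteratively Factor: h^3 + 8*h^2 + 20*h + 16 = (h + 2)*(h^2 + 6*h + 8) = (h + 2)^2*(h + 4)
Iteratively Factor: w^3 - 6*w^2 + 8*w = (w - 4)*(w^2 - 2*w) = (w - 4)*(w - 2)*(w)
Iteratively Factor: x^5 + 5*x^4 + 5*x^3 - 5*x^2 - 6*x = (x + 1)*(x^4 + 4*x^3 + x^2 - 6*x) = (x + 1)*(x + 3)*(x^3 + x^2 - 2*x) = (x + 1)*(x + 2)*(x + 3)*(x^2 - x) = x*(x + 1)*(x + 2)*(x + 3)*(x - 1)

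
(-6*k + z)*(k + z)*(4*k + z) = -24*k^3 - 26*k^2*z - k*z^2 + z^3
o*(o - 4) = o^2 - 4*o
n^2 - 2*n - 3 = (n - 3)*(n + 1)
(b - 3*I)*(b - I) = b^2 - 4*I*b - 3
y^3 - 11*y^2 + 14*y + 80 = (y - 8)*(y - 5)*(y + 2)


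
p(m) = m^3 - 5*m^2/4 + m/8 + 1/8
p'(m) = 3*m^2 - 5*m/2 + 1/8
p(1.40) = 0.59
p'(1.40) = 2.50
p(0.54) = -0.01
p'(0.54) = -0.35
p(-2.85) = -33.53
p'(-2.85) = 31.62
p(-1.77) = -9.56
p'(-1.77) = 13.95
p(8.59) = 542.80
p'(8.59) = 200.01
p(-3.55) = -60.81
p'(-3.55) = 46.81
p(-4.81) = -140.68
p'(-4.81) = 81.56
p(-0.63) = -0.70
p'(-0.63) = 2.89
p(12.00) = 1549.62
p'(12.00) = 402.12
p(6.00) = 171.88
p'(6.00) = 93.12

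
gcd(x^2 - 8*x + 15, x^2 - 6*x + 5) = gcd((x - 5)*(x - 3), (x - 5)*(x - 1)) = x - 5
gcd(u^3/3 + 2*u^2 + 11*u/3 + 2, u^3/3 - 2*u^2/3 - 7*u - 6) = u^2 + 4*u + 3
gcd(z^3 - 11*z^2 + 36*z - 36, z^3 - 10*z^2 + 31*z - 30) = z^2 - 5*z + 6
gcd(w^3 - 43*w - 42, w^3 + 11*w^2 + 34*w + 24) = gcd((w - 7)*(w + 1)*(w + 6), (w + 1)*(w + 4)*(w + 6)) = w^2 + 7*w + 6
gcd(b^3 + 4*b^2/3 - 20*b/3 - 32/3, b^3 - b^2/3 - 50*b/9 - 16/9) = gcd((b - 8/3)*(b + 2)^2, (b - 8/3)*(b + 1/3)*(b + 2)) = b^2 - 2*b/3 - 16/3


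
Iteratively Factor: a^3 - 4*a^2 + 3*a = (a - 3)*(a^2 - a) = a*(a - 3)*(a - 1)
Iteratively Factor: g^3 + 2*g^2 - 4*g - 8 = (g - 2)*(g^2 + 4*g + 4) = (g - 2)*(g + 2)*(g + 2)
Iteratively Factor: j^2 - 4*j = (j - 4)*(j)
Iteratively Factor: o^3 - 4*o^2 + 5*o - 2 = (o - 1)*(o^2 - 3*o + 2) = (o - 1)^2*(o - 2)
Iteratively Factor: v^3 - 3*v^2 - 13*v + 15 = (v + 3)*(v^2 - 6*v + 5) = (v - 5)*(v + 3)*(v - 1)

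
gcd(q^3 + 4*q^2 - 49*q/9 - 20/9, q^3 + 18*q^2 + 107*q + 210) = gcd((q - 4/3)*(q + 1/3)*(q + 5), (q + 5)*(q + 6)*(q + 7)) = q + 5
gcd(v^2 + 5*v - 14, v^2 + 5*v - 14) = v^2 + 5*v - 14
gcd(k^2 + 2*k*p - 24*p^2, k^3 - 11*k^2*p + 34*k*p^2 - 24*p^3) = -k + 4*p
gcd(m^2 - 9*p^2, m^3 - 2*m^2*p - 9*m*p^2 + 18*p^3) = -m^2 + 9*p^2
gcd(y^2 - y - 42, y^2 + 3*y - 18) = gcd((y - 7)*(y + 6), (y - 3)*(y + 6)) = y + 6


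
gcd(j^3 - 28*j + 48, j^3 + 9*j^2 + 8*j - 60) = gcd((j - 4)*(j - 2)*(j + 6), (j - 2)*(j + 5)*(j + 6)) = j^2 + 4*j - 12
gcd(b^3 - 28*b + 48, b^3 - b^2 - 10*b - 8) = b - 4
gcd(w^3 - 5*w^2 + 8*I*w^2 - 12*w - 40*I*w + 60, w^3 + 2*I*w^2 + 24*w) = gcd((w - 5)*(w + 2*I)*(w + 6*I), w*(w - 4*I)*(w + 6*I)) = w + 6*I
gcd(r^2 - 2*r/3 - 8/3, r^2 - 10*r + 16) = r - 2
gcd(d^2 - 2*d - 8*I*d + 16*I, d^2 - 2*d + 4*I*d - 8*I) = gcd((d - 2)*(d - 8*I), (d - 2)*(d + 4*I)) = d - 2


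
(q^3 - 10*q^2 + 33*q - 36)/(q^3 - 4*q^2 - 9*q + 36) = (q - 3)/(q + 3)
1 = 1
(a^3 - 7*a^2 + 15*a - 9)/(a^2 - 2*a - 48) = (-a^3 + 7*a^2 - 15*a + 9)/(-a^2 + 2*a + 48)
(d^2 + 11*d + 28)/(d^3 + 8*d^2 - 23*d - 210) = (d + 4)/(d^2 + d - 30)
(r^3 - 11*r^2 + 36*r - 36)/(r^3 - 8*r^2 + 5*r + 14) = (r^2 - 9*r + 18)/(r^2 - 6*r - 7)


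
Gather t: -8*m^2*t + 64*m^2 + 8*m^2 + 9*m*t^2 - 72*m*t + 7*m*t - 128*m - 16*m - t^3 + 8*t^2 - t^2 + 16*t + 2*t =72*m^2 - 144*m - t^3 + t^2*(9*m + 7) + t*(-8*m^2 - 65*m + 18)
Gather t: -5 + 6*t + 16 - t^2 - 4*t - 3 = -t^2 + 2*t + 8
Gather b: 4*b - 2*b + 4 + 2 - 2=2*b + 4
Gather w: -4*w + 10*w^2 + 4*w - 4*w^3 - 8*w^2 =-4*w^3 + 2*w^2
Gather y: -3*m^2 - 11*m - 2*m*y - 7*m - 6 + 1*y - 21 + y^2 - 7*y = -3*m^2 - 18*m + y^2 + y*(-2*m - 6) - 27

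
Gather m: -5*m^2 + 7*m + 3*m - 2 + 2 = -5*m^2 + 10*m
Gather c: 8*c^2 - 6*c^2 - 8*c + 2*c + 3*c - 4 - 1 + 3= 2*c^2 - 3*c - 2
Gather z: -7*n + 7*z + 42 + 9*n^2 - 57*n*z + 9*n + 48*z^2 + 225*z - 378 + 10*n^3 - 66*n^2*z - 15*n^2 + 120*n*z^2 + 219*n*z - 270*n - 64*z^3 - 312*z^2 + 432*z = 10*n^3 - 6*n^2 - 268*n - 64*z^3 + z^2*(120*n - 264) + z*(-66*n^2 + 162*n + 664) - 336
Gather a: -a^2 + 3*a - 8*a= -a^2 - 5*a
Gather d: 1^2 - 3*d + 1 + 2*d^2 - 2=2*d^2 - 3*d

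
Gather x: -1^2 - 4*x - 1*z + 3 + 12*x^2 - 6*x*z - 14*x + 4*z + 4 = 12*x^2 + x*(-6*z - 18) + 3*z + 6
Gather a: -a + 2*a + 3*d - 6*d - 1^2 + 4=a - 3*d + 3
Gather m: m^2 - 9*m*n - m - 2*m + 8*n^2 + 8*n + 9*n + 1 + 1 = m^2 + m*(-9*n - 3) + 8*n^2 + 17*n + 2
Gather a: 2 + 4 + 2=8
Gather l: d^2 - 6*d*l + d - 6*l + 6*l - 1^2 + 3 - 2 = d^2 - 6*d*l + d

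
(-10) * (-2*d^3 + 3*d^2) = 20*d^3 - 30*d^2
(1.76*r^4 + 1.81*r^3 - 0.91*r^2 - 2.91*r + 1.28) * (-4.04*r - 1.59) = -7.1104*r^5 - 10.1108*r^4 + 0.7985*r^3 + 13.2033*r^2 - 0.544299999999999*r - 2.0352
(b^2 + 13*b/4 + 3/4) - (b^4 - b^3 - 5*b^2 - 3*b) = -b^4 + b^3 + 6*b^2 + 25*b/4 + 3/4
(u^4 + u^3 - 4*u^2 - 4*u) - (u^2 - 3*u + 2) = u^4 + u^3 - 5*u^2 - u - 2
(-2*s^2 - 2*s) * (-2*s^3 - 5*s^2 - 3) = 4*s^5 + 14*s^4 + 10*s^3 + 6*s^2 + 6*s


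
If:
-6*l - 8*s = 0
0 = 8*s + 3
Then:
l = 1/2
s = -3/8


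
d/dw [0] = 0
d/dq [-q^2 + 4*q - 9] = 4 - 2*q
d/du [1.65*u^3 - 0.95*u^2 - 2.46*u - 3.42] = 4.95*u^2 - 1.9*u - 2.46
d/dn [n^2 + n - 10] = 2*n + 1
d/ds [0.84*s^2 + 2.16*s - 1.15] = 1.68*s + 2.16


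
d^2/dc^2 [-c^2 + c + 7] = -2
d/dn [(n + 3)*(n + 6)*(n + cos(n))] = -(n + 3)*(n + 6)*(sin(n) - 1) + (n + 3)*(n + cos(n)) + (n + 6)*(n + cos(n))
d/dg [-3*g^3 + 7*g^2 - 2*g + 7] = -9*g^2 + 14*g - 2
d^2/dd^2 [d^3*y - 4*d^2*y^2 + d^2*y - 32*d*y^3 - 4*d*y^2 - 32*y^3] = 2*y*(3*d - 4*y + 1)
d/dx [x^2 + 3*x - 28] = 2*x + 3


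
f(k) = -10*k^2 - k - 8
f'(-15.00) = 299.00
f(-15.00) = -2243.00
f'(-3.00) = 59.00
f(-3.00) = -95.00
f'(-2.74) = 53.80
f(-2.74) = -80.34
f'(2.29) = -46.80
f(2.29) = -62.73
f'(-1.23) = 23.60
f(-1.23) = -21.90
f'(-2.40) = 47.00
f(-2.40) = -63.20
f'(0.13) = -3.60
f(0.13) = -8.30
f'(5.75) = -116.00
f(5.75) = -344.38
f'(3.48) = -70.60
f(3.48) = -132.58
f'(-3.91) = 77.20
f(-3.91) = -156.97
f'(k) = -20*k - 1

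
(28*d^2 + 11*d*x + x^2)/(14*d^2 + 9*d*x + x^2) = (4*d + x)/(2*d + x)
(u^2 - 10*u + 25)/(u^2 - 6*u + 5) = (u - 5)/(u - 1)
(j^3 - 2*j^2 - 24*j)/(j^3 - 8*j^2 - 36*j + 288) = j*(j + 4)/(j^2 - 2*j - 48)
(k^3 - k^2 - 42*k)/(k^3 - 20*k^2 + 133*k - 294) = k*(k + 6)/(k^2 - 13*k + 42)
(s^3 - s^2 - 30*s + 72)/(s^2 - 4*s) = s + 3 - 18/s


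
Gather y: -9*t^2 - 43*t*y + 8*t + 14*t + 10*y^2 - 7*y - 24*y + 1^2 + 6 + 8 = -9*t^2 + 22*t + 10*y^2 + y*(-43*t - 31) + 15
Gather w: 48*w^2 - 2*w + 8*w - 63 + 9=48*w^2 + 6*w - 54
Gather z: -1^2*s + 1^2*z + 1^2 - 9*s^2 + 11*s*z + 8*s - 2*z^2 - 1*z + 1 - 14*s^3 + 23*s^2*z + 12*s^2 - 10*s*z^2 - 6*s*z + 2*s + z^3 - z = -14*s^3 + 3*s^2 + 9*s + z^3 + z^2*(-10*s - 2) + z*(23*s^2 + 5*s - 1) + 2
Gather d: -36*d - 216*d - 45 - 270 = -252*d - 315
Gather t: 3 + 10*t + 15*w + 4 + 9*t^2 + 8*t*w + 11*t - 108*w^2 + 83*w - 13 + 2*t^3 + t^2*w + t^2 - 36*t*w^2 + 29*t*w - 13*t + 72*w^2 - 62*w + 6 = 2*t^3 + t^2*(w + 10) + t*(-36*w^2 + 37*w + 8) - 36*w^2 + 36*w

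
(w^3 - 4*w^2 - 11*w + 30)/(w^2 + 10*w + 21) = (w^2 - 7*w + 10)/(w + 7)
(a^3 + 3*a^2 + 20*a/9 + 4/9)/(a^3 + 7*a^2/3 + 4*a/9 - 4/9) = (3*a + 1)/(3*a - 1)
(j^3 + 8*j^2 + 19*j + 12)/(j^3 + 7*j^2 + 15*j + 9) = (j + 4)/(j + 3)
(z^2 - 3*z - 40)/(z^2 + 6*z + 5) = (z - 8)/(z + 1)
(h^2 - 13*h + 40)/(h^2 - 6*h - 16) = (h - 5)/(h + 2)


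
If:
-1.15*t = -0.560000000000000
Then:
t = 0.49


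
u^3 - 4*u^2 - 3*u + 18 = (u - 3)^2*(u + 2)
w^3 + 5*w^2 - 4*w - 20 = (w - 2)*(w + 2)*(w + 5)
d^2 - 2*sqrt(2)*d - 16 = (d - 4*sqrt(2))*(d + 2*sqrt(2))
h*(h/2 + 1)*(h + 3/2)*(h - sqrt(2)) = h^4/2 - sqrt(2)*h^3/2 + 7*h^3/4 - 7*sqrt(2)*h^2/4 + 3*h^2/2 - 3*sqrt(2)*h/2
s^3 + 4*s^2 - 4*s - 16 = (s - 2)*(s + 2)*(s + 4)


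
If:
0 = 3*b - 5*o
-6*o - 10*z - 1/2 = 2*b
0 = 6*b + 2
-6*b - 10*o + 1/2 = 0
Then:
No Solution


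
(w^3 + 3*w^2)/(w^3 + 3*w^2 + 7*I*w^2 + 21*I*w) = w/(w + 7*I)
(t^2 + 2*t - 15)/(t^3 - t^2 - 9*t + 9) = (t + 5)/(t^2 + 2*t - 3)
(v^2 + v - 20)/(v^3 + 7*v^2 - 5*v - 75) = (v - 4)/(v^2 + 2*v - 15)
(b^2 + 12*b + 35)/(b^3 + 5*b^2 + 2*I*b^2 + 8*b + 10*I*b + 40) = (b + 7)/(b^2 + 2*I*b + 8)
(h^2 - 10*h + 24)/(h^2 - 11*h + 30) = (h - 4)/(h - 5)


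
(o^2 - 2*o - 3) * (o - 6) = o^3 - 8*o^2 + 9*o + 18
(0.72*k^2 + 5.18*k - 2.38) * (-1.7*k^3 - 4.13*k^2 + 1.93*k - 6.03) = -1.224*k^5 - 11.7796*k^4 - 15.9578*k^3 + 15.4852*k^2 - 35.8288*k + 14.3514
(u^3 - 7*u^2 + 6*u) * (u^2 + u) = u^5 - 6*u^4 - u^3 + 6*u^2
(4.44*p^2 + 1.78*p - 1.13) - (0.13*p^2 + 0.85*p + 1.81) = 4.31*p^2 + 0.93*p - 2.94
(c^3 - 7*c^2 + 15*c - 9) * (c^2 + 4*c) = c^5 - 3*c^4 - 13*c^3 + 51*c^2 - 36*c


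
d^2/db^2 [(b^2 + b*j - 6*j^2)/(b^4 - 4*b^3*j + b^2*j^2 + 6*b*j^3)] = 2*(3*b^5 + 12*b^4*j - 41*b^3*j^2 + 9*b^2*j^3 + 54*b*j^4 + 27*j^5)/(b^3*(b^6 - 6*b^5*j + 3*b^4*j^2 + 28*b^3*j^3 - 9*b^2*j^4 - 54*b*j^5 - 27*j^6))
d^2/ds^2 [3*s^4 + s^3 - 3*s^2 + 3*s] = 36*s^2 + 6*s - 6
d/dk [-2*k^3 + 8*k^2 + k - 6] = -6*k^2 + 16*k + 1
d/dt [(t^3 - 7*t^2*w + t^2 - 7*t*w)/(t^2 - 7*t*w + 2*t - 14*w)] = (t^2 + 4*t + 2)/(t^2 + 4*t + 4)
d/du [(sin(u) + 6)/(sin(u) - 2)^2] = -(sin(u) + 14)*cos(u)/(sin(u) - 2)^3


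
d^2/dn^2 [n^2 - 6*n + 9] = 2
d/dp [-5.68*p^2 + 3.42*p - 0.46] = 3.42 - 11.36*p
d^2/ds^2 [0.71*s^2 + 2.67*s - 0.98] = 1.42000000000000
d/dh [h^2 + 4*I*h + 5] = 2*h + 4*I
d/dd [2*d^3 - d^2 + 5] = 2*d*(3*d - 1)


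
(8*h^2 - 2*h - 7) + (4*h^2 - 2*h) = 12*h^2 - 4*h - 7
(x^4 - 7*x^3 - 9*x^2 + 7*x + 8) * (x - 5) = x^5 - 12*x^4 + 26*x^3 + 52*x^2 - 27*x - 40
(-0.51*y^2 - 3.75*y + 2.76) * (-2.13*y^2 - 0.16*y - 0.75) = 1.0863*y^4 + 8.0691*y^3 - 4.8963*y^2 + 2.3709*y - 2.07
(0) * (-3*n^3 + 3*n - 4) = 0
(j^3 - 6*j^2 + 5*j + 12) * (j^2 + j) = j^5 - 5*j^4 - j^3 + 17*j^2 + 12*j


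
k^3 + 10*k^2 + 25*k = k*(k + 5)^2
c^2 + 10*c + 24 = (c + 4)*(c + 6)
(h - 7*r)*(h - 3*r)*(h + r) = h^3 - 9*h^2*r + 11*h*r^2 + 21*r^3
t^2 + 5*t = t*(t + 5)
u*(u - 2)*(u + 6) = u^3 + 4*u^2 - 12*u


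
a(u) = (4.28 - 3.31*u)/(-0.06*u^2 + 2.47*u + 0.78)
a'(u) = (4.28 - 3.31*u)*(0.12*u - 2.47)/(-0.06*u^2 + 2.47*u + 0.78)^2 - 3.31/(-0.06*u^2 + 2.47*u + 0.78) = (-0.1986*u^2 + 0.5136*u - 13.1534)/(0.0036*u^4 - 0.2964*u^3 + 6.0073*u^2 + 3.8532*u + 0.6084)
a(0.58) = 1.08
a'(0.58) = -2.69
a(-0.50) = -12.63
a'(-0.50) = -60.93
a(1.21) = 0.07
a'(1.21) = -0.95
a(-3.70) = -1.80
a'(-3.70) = -0.21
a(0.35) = 1.91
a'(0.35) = -4.85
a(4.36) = -0.98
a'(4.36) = -0.14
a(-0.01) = 5.71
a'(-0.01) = -23.07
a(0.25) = 2.48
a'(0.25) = -6.71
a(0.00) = 5.49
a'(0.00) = -21.62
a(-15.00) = -1.08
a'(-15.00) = -0.03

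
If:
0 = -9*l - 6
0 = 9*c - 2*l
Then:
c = -4/27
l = -2/3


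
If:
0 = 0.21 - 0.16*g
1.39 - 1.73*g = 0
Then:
No Solution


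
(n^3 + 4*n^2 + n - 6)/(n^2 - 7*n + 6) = (n^2 + 5*n + 6)/(n - 6)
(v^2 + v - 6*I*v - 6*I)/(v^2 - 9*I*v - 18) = (v + 1)/(v - 3*I)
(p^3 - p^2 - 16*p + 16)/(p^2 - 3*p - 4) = (p^2 + 3*p - 4)/(p + 1)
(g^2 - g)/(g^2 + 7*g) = (g - 1)/(g + 7)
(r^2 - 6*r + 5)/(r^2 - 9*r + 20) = (r - 1)/(r - 4)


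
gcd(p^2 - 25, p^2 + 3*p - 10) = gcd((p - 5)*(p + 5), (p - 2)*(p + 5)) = p + 5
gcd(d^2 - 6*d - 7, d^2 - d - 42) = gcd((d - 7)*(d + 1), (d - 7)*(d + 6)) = d - 7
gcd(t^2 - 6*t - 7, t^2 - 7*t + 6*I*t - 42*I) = t - 7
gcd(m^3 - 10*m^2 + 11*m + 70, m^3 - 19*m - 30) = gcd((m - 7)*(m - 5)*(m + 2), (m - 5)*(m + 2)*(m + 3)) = m^2 - 3*m - 10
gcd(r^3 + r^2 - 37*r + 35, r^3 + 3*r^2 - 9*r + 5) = r - 1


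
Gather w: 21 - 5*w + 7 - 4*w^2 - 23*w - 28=-4*w^2 - 28*w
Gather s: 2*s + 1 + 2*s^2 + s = 2*s^2 + 3*s + 1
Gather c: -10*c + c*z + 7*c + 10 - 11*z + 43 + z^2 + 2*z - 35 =c*(z - 3) + z^2 - 9*z + 18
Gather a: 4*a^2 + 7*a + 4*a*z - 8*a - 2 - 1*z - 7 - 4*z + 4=4*a^2 + a*(4*z - 1) - 5*z - 5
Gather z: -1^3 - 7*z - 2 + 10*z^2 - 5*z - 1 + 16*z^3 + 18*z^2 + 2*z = 16*z^3 + 28*z^2 - 10*z - 4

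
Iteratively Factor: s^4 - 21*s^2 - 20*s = (s)*(s^3 - 21*s - 20) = s*(s + 1)*(s^2 - s - 20) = s*(s + 1)*(s + 4)*(s - 5)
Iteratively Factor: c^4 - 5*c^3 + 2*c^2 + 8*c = (c - 2)*(c^3 - 3*c^2 - 4*c) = (c - 4)*(c - 2)*(c^2 + c) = (c - 4)*(c - 2)*(c + 1)*(c)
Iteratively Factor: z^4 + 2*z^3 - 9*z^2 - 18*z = (z)*(z^3 + 2*z^2 - 9*z - 18) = z*(z + 2)*(z^2 - 9) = z*(z - 3)*(z + 2)*(z + 3)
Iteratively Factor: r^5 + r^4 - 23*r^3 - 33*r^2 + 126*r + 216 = (r + 2)*(r^4 - r^3 - 21*r^2 + 9*r + 108) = (r - 3)*(r + 2)*(r^3 + 2*r^2 - 15*r - 36) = (r - 4)*(r - 3)*(r + 2)*(r^2 + 6*r + 9) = (r - 4)*(r - 3)*(r + 2)*(r + 3)*(r + 3)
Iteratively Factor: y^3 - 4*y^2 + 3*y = (y - 1)*(y^2 - 3*y) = (y - 3)*(y - 1)*(y)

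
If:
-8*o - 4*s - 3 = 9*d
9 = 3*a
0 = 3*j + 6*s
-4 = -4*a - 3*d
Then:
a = 3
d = -8/3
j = -2*s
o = 21/8 - s/2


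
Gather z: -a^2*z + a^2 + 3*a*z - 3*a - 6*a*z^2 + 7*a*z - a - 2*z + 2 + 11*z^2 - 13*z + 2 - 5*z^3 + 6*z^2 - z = a^2 - 4*a - 5*z^3 + z^2*(17 - 6*a) + z*(-a^2 + 10*a - 16) + 4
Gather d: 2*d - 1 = 2*d - 1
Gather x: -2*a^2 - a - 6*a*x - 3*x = -2*a^2 - a + x*(-6*a - 3)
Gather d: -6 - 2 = -8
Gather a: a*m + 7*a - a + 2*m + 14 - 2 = a*(m + 6) + 2*m + 12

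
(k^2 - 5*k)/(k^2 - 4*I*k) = (k - 5)/(k - 4*I)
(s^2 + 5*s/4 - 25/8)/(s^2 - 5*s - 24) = (-8*s^2 - 10*s + 25)/(8*(-s^2 + 5*s + 24))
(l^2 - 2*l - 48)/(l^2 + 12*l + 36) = (l - 8)/(l + 6)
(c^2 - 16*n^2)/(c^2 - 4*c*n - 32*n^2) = (c - 4*n)/(c - 8*n)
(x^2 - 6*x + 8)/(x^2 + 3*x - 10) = (x - 4)/(x + 5)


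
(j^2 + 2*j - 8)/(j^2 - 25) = (j^2 + 2*j - 8)/(j^2 - 25)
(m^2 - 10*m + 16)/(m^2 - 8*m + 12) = (m - 8)/(m - 6)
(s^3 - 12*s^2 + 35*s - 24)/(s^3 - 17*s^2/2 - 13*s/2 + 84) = 2*(s^2 - 4*s + 3)/(2*s^2 - s - 21)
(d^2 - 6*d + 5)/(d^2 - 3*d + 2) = (d - 5)/(d - 2)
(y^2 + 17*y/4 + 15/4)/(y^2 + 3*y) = (y + 5/4)/y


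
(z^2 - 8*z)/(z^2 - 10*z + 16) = z/(z - 2)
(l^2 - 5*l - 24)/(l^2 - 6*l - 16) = (l + 3)/(l + 2)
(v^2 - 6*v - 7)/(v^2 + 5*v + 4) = (v - 7)/(v + 4)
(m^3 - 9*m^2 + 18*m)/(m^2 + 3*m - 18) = m*(m - 6)/(m + 6)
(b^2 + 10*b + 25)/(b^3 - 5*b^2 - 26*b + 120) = (b + 5)/(b^2 - 10*b + 24)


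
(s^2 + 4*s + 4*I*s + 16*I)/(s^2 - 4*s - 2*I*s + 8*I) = (s^2 + 4*s*(1 + I) + 16*I)/(s^2 - 2*s*(2 + I) + 8*I)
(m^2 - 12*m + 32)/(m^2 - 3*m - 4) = (m - 8)/(m + 1)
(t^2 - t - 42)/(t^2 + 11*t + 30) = (t - 7)/(t + 5)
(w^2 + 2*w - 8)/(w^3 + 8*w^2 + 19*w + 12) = (w - 2)/(w^2 + 4*w + 3)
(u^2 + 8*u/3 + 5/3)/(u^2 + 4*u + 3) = (u + 5/3)/(u + 3)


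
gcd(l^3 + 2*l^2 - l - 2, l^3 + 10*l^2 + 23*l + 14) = l^2 + 3*l + 2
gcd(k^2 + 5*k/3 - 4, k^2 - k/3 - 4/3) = k - 4/3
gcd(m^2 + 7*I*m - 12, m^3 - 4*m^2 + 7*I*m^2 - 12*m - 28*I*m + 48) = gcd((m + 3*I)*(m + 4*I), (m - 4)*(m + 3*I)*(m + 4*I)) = m^2 + 7*I*m - 12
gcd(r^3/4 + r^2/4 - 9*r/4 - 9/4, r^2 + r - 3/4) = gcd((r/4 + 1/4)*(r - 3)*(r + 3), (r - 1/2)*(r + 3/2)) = 1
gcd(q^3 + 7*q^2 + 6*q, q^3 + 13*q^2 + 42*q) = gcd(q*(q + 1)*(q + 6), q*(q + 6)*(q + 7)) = q^2 + 6*q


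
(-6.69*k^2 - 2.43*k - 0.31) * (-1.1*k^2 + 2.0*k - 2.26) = 7.359*k^4 - 10.707*k^3 + 10.6004*k^2 + 4.8718*k + 0.7006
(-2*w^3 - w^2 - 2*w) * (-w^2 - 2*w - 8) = 2*w^5 + 5*w^4 + 20*w^3 + 12*w^2 + 16*w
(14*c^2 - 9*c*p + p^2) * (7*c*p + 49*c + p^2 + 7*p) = 98*c^3*p + 686*c^3 - 49*c^2*p^2 - 343*c^2*p - 2*c*p^3 - 14*c*p^2 + p^4 + 7*p^3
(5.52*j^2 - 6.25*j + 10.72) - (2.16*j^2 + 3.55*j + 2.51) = 3.36*j^2 - 9.8*j + 8.21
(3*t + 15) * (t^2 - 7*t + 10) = 3*t^3 - 6*t^2 - 75*t + 150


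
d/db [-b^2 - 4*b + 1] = -2*b - 4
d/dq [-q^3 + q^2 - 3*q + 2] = -3*q^2 + 2*q - 3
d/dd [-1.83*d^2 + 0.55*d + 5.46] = 0.55 - 3.66*d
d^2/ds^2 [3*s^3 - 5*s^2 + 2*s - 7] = 18*s - 10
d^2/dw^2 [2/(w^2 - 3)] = 12*(w^2 + 1)/(w^2 - 3)^3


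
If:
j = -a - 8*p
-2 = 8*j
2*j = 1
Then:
No Solution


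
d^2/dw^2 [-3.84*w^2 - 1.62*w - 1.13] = -7.68000000000000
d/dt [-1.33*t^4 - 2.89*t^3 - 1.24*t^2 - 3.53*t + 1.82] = -5.32*t^3 - 8.67*t^2 - 2.48*t - 3.53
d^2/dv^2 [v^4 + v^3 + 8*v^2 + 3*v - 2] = 12*v^2 + 6*v + 16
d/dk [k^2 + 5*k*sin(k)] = 5*k*cos(k) + 2*k + 5*sin(k)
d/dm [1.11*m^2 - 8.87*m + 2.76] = 2.22*m - 8.87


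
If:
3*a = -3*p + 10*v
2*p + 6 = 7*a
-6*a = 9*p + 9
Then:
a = 12/25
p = -33/25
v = -63/250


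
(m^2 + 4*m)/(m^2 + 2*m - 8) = m/(m - 2)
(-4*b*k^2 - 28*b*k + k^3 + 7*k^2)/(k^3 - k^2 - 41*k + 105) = k*(-4*b + k)/(k^2 - 8*k + 15)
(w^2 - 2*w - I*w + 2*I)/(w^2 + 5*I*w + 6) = (w - 2)/(w + 6*I)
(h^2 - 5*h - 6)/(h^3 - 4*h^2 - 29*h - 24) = (h - 6)/(h^2 - 5*h - 24)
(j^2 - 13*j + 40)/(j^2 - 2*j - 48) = (j - 5)/(j + 6)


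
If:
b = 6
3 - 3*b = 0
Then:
No Solution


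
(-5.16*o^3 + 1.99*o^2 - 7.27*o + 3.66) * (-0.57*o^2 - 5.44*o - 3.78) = 2.9412*o^5 + 26.9361*o^4 + 12.8231*o^3 + 29.9404*o^2 + 7.57019999999999*o - 13.8348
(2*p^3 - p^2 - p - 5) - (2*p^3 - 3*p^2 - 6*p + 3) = 2*p^2 + 5*p - 8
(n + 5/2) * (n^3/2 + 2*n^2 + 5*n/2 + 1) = n^4/2 + 13*n^3/4 + 15*n^2/2 + 29*n/4 + 5/2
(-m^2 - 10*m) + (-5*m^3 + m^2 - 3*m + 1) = -5*m^3 - 13*m + 1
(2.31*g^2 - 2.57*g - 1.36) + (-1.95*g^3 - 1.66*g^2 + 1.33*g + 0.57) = -1.95*g^3 + 0.65*g^2 - 1.24*g - 0.79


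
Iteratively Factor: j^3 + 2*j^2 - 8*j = (j)*(j^2 + 2*j - 8) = j*(j - 2)*(j + 4)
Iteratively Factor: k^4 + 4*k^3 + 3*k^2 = (k + 3)*(k^3 + k^2) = (k + 1)*(k + 3)*(k^2) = k*(k + 1)*(k + 3)*(k)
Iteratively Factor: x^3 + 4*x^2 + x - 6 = (x + 2)*(x^2 + 2*x - 3) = (x + 2)*(x + 3)*(x - 1)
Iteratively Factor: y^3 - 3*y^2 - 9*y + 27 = (y - 3)*(y^2 - 9) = (y - 3)^2*(y + 3)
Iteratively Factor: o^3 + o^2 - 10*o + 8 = (o - 2)*(o^2 + 3*o - 4) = (o - 2)*(o + 4)*(o - 1)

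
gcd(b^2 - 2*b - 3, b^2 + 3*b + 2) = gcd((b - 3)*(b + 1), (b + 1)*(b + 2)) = b + 1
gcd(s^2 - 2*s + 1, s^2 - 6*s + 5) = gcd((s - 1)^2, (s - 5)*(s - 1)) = s - 1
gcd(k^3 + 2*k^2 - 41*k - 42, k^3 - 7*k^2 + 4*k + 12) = k^2 - 5*k - 6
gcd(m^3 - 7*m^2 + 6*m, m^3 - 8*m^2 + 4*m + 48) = m - 6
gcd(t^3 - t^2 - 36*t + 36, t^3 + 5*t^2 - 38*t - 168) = t - 6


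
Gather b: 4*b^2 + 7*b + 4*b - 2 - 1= 4*b^2 + 11*b - 3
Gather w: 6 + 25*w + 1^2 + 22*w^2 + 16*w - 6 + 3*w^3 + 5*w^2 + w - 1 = 3*w^3 + 27*w^2 + 42*w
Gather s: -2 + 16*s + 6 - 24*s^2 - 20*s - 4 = -24*s^2 - 4*s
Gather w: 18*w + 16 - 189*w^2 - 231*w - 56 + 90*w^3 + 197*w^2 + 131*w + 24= 90*w^3 + 8*w^2 - 82*w - 16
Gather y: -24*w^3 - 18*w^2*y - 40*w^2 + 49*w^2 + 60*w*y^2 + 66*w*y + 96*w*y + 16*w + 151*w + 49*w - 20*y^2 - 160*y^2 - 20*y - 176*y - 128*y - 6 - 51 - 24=-24*w^3 + 9*w^2 + 216*w + y^2*(60*w - 180) + y*(-18*w^2 + 162*w - 324) - 81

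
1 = 1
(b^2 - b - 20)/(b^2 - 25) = (b + 4)/(b + 5)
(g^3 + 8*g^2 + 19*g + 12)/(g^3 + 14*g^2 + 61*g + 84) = (g + 1)/(g + 7)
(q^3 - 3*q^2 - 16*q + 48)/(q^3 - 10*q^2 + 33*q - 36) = (q + 4)/(q - 3)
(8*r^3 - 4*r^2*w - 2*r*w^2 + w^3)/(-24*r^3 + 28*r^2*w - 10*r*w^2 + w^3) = (-2*r - w)/(6*r - w)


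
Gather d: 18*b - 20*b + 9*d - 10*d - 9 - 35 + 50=-2*b - d + 6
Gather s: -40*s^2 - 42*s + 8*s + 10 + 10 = -40*s^2 - 34*s + 20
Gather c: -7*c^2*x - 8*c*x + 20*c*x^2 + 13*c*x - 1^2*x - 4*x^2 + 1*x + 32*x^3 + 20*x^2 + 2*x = -7*c^2*x + c*(20*x^2 + 5*x) + 32*x^3 + 16*x^2 + 2*x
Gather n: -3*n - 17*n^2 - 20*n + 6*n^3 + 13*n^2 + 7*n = 6*n^3 - 4*n^2 - 16*n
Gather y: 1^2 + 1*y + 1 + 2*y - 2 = 3*y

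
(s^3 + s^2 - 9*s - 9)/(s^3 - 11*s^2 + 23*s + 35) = (s^2 - 9)/(s^2 - 12*s + 35)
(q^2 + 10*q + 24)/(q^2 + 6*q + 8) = (q + 6)/(q + 2)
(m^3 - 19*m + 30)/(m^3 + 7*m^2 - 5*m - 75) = (m - 2)/(m + 5)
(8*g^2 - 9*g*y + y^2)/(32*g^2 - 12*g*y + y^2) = (-g + y)/(-4*g + y)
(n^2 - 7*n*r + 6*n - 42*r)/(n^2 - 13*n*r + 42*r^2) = (-n - 6)/(-n + 6*r)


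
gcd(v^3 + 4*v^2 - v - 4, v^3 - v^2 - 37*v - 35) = v + 1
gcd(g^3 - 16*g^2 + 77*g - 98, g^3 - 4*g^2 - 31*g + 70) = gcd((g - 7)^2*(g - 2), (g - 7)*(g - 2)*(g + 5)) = g^2 - 9*g + 14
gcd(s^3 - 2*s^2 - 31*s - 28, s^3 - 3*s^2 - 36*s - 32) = s^2 + 5*s + 4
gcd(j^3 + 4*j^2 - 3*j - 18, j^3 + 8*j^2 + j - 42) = j^2 + j - 6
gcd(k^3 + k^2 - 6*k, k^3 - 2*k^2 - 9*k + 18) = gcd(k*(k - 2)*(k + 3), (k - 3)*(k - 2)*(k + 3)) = k^2 + k - 6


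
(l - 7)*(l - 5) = l^2 - 12*l + 35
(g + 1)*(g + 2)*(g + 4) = g^3 + 7*g^2 + 14*g + 8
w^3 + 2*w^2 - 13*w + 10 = (w - 2)*(w - 1)*(w + 5)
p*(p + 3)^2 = p^3 + 6*p^2 + 9*p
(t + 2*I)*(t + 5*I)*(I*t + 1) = I*t^3 - 6*t^2 - 3*I*t - 10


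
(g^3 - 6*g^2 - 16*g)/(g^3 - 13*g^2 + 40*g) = (g + 2)/(g - 5)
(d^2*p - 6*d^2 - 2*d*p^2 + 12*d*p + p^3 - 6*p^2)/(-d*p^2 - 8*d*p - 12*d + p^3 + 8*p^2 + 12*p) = (-d*p + 6*d + p^2 - 6*p)/(p^2 + 8*p + 12)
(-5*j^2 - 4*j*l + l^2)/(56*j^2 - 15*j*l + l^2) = (-5*j^2 - 4*j*l + l^2)/(56*j^2 - 15*j*l + l^2)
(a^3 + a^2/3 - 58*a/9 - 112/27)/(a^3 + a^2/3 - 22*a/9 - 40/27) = (9*a^2 - 3*a - 56)/(9*a^2 - 3*a - 20)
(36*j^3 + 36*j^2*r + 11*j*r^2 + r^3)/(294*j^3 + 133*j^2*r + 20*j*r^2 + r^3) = (6*j^2 + 5*j*r + r^2)/(49*j^2 + 14*j*r + r^2)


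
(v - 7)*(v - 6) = v^2 - 13*v + 42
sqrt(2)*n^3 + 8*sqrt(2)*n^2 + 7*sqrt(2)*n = n*(n + 7)*(sqrt(2)*n + sqrt(2))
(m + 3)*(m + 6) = m^2 + 9*m + 18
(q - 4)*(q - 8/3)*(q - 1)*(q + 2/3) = q^4 - 7*q^3 + 110*q^2/9 + 8*q/9 - 64/9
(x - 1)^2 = x^2 - 2*x + 1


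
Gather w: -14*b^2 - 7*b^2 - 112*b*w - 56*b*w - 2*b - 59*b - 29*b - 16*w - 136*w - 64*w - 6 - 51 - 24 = -21*b^2 - 90*b + w*(-168*b - 216) - 81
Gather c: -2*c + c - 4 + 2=-c - 2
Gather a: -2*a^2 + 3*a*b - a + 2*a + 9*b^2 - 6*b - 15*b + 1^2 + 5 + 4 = -2*a^2 + a*(3*b + 1) + 9*b^2 - 21*b + 10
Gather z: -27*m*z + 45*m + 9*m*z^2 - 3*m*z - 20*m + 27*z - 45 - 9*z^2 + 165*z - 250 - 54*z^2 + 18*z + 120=25*m + z^2*(9*m - 63) + z*(210 - 30*m) - 175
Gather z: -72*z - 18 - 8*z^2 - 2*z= -8*z^2 - 74*z - 18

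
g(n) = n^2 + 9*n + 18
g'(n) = 2*n + 9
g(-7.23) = 5.20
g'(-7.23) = -5.46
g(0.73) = 25.10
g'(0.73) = 10.46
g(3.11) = 55.66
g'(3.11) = 15.22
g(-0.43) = 14.31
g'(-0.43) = 8.14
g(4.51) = 78.93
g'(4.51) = 18.02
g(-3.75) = -1.69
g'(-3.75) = 1.50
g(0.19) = 19.75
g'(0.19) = 9.38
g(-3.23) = -0.64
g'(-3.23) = 2.54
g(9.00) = 180.00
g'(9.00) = 27.00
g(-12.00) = 54.00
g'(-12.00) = -15.00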